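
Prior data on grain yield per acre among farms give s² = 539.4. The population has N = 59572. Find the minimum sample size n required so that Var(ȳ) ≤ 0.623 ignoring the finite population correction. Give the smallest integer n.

Without fpc, n₀ = s²/D = 539.4/0.623 = 865.8106.
Rounding up, n = 866.

866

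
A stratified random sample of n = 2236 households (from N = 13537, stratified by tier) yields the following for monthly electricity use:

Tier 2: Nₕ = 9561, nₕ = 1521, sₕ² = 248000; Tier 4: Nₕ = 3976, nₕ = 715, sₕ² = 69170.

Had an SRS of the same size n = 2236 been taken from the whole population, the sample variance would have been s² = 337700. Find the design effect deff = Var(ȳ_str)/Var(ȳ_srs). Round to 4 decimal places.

0.5968

Var(ȳ_str) = Σ Wₕ²(1−fₕ)sₕ²/nₕ with Wₕ = Nₕ/13537:
  Tier 2: (9561/13537)²·(1−1521/9561)·248000/1521 = 68.396988
  Tier 4: (3976/13537)²·(1−715/3976)·69170/715 = 6.8448518
  → Var(ȳ_str) = 75.24184.
Var(ȳ_srs) = (1 − 2236/13537)·337700/2236 = 126.08218.
deff = 75.24184 / 126.08218 = 0.5968.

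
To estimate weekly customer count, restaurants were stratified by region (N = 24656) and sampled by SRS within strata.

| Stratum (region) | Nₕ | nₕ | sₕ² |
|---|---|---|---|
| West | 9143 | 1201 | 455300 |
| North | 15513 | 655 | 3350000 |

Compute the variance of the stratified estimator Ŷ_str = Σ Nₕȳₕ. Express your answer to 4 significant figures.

Var(Ŷ_str) = Σₕ Nₕ²(1 − fₕ)sₕ²/nₕ.
West: 9143²·(1 − 1201/9143)·455300/1201 = 2.752791 × 10^10.
North: 15513²·(1 − 655/15513)·3350000/655 = 1.178853 × 10^12.
Sum = 1.2063809 × 10^12.

1.206 × 10^12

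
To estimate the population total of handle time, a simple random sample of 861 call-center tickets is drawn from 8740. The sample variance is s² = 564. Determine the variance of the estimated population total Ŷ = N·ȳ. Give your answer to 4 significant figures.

4.511 × 10^7

Var(Ŷ) = N²·Var(ȳ) = N²·(1 − n/N)·s²/n.
f = 861/8740 = 0.09851259; Var(ȳ) = 0.90148741·564/861 = 0.59052137.
Var(Ŷ) = 8740² · 0.59052137 = 4.510851 × 10^7.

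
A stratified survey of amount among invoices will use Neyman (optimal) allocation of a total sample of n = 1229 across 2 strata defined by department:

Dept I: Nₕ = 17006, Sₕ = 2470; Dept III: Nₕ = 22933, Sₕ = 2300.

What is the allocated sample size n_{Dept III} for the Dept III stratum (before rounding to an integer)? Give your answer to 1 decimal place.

Neyman allocation: nₕ = n·NₕSₕ / Σⱼ NⱼSⱼ.
Σ NⱼSⱼ = 17006·2470 + 22933·2300 = 9.475072 × 10^7.
n_{Dept III} = 1229·22933·2300 / (9.475072 × 10^7) = 684.2.

684.2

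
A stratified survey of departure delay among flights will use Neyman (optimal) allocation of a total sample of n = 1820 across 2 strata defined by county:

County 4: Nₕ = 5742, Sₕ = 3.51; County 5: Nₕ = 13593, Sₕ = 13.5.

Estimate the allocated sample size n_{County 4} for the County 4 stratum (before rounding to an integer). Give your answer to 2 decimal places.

180.11

Neyman allocation: nₕ = n·NₕSₕ / Σⱼ NⱼSⱼ.
Σ NⱼSⱼ = 5742·3.51 + 13593·13.5 = 203659.92.
n_{County 4} = 1820·5742·3.51 / 203659.92 = 180.11.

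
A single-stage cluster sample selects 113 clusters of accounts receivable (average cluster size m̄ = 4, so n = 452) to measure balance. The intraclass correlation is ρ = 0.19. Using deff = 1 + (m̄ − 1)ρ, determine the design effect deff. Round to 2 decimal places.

1.57

deff = 1 + (4 − 1)·0.19 = 1 + 0.57 = 1.57.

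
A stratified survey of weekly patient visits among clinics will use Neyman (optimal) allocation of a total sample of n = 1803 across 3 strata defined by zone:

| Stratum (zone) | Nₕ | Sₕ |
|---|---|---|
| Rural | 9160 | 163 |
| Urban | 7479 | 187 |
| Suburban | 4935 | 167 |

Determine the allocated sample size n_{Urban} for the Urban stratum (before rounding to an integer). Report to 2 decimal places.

Neyman allocation: nₕ = n·NₕSₕ / Σⱼ NⱼSⱼ.
Σ NⱼSⱼ = 9160·163 + 7479·187 + 4935·167 = 3.715798 × 10^6.
n_{Urban} = 1803·7479·187 / (3.715798 × 10^6) = 678.62.

678.62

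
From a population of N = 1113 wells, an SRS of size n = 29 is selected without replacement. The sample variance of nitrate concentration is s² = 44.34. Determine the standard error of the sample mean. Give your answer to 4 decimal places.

Under SRS without replacement, Var(ȳ) = (1 − f)·s²/n with f = n/N = 29/1113 = 0.02605571.
Var(ȳ) = (1 − 0.02605571)·44.34/29 = 0.97394429·1.5289655 = 1.4891272.
SE(ȳ) = √(1.4891272) = 1.2203.

1.2203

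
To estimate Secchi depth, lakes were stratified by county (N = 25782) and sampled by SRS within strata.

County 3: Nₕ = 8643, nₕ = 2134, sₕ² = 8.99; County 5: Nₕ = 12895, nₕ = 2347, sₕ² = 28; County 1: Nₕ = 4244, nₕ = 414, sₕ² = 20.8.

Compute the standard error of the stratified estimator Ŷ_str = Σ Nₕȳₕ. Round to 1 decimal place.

Var(Ŷ_str) = Σₕ Nₕ²(1 − fₕ)sₕ²/nₕ.
County 3: 8643²·(1 − 2134/8643)·8.99/2134 = 236997.66.
County 5: 12895²·(1 − 2347/12895)·28/2347 = 1.6226932 × 10^6.
County 1: 4244²·(1 − 414/4244)·20.8/414 = 816652.21.
Sum = 2.6763431 × 10^6.
SE = √(2.6763431 × 10^6) = 1636.0.

1636.0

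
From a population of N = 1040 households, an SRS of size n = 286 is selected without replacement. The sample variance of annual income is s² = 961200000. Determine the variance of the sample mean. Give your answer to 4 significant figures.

Under SRS without replacement, Var(ȳ) = (1 − f)·s²/n with f = n/N = 286/1040 = 0.27500000.
Var(ȳ) = (1 − 0.27500000)·961200000/286 = 0.72500000·3.3608392 × 10^6 = 2.4366084 × 10^6.

2.437 × 10^6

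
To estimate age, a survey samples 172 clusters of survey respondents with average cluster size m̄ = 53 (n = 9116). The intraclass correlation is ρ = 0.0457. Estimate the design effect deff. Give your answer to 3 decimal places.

deff = 1 + (53 − 1)·0.0457 = 1 + 2.3764 = 3.3764.

3.376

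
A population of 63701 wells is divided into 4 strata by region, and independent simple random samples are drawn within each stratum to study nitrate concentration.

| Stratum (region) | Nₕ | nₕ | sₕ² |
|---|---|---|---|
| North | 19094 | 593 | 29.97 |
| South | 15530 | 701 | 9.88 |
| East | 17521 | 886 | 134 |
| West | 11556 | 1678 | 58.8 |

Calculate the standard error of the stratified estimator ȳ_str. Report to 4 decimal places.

Var(ȳ_str) = Σₕ Wₕ²(1 − fₕ)sₕ²/nₕ with Wₕ = Nₕ/N, N = 63701.
North: Wₕ = 0.29974412; term = 0.29974412²·(1 − 0.03105688)·29.97/593 = 0.0043997872.
South: Wₕ = 0.24379523; term = 0.24379523²·(1 − 0.04513844)·9.88/701 = 7.9988904 × 10^-4.
East: Wₕ = 0.27505063; term = 0.27505063²·(1 − 0.05056789)·134/886 = 0.010863262.
West: Wₕ = 0.18141002; term = 0.18141002²·(1 − 0.14520595)·58.8/1678 = 9.8575599 × 10^-4.
Sum = 0.017048694.
SE = √(0.017048694) = 0.1306.

0.1306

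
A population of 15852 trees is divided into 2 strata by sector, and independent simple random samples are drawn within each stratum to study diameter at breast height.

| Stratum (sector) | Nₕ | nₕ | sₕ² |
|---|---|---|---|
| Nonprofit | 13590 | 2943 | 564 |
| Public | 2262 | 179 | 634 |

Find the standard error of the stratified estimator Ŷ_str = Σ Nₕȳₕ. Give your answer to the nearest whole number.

6665

Var(Ŷ_str) = Σₕ Nₕ²(1 − fₕ)sₕ²/nₕ.
Nonprofit: 13590²·(1 − 2943/13590)·564/2943 = 2.7729086 × 10^7.
Public: 2262²·(1 − 179/2262)·634/179 = 1.6688531 × 10^7.
Sum = 4.4417617 × 10^7.
SE = √(4.4417617 × 10^7) = 6665.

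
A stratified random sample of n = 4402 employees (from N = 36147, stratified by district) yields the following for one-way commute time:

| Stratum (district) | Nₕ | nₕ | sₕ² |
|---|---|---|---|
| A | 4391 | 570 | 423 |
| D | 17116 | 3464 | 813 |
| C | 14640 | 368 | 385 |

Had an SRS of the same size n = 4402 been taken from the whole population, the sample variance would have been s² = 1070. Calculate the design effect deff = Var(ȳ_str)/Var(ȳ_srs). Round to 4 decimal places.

1.0250

Var(ȳ_str) = Σ Wₕ²(1−fₕ)sₕ²/nₕ with Wₕ = Nₕ/36147:
  A: (4391/36147)²·(1−570/4391)·423/570 = 0.0095293103
  D: (17116/36147)²·(1−3464/17116)·813/3464 = 0.04197268
  C: (14640/36147)²·(1−368/14640)·385/368 = 0.16729937
  → Var(ȳ_str) = 0.21880136.
Var(ȳ_srs) = (1 − 4402/36147)·1070/4402 = 0.21346998.
deff = 0.21880136 / 0.21346998 = 1.0250.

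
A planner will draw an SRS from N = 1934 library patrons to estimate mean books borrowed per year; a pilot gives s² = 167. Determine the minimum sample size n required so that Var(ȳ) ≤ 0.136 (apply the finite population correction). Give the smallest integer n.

Without fpc, n₀ = s²/D = 167/0.136 = 1227.9412.
With fpc, (1 − n/N)·s²/n ≤ D requires n ≥ n₀/(1 + n₀/N) = 1227.9412/(1 + 1227.9412/1934) = 751.0697.
Rounding up, n = 752.

752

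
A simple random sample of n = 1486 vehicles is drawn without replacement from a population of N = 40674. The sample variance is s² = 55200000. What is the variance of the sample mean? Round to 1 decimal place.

Under SRS without replacement, Var(ȳ) = (1 − f)·s²/n with f = n/N = 1486/40674 = 0.03653440.
Var(ȳ) = (1 − 0.03653440)·55200000/1486 = 0.96346560·37146.703 = 35789.57.

35789.6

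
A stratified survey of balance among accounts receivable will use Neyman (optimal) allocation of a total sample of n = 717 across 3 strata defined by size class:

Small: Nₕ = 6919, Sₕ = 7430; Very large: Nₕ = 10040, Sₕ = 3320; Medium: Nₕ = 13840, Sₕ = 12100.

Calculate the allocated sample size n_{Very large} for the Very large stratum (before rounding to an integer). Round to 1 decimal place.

94.8

Neyman allocation: nₕ = n·NₕSₕ / Σⱼ NⱼSⱼ.
Σ NⱼSⱼ = 6919·7430 + 10040·3320 + 13840·12100 = 2.5220497 × 10^8.
n_{Very large} = 717·10040·3320 / (2.5220497 × 10^8) = 94.8.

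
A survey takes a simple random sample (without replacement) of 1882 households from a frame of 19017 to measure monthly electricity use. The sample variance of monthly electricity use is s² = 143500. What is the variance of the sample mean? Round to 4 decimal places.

68.7028

Under SRS without replacement, Var(ȳ) = (1 − f)·s²/n with f = n/N = 1882/19017 = 0.09896408.
Var(ȳ) = (1 − 0.09896408)·143500/1882 = 0.90103592·76.248672 = 68.702792.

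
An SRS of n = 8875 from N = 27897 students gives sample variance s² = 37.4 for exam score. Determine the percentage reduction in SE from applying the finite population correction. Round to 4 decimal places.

17.4249

f = n/N = 8875/27897 = 0.31813457.
SE_no-fpc = √(s²/n) = 0.06491598; SE_fpc = √((1−f)s²/n) = 0.053604464.
Ratio = √(1−f) = 0.82575144. Reduction = 100·(1 − 0.82575144) = 17.4249%.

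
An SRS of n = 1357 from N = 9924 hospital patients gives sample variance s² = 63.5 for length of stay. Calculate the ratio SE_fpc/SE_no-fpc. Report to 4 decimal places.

0.9291

f = n/N = 1357/9924 = 0.13673922.
SE_no-fpc = √(s²/n) = 0.21632013; SE_fpc = √((1−f)s²/n) = 0.20098699.
Ratio = √(1−f) = 0.92911828.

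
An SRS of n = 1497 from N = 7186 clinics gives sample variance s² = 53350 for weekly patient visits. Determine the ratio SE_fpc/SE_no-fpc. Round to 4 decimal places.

0.8898

f = n/N = 1497/7186 = 0.20832174.
SE_no-fpc = √(s²/n) = 5.9697523; SE_fpc = √((1−f)s²/n) = 5.3116649.
Ratio = √(1−f) = 0.88976304.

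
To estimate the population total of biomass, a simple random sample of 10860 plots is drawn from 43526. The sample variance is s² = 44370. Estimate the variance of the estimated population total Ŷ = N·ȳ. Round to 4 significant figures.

Var(Ŷ) = N²·Var(ȳ) = N²·(1 − n/N)·s²/n.
f = 10860/43526 = 0.24950604; Var(ȳ) = 0.75049396·44370/10860 = 3.0662447.
Var(Ŷ) = 43526² · 3.0662447 = 5.8090395 × 10^9.

5.809 × 10^9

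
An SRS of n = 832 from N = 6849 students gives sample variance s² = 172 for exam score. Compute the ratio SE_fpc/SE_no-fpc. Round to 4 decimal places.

f = n/N = 832/6849 = 0.12147759.
SE_no-fpc = √(s²/n) = 0.45467655; SE_fpc = √((1−f)s²/n) = 0.42616618.
Ratio = √(1−f) = 0.93729526.

0.9373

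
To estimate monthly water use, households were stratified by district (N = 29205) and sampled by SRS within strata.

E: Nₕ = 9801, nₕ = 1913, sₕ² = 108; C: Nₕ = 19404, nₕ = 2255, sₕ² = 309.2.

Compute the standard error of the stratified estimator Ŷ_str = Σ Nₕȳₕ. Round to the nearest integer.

7070

Var(Ŷ_str) = Σₕ Nₕ²(1 − fₕ)sₕ²/nₕ.
E: 9801²·(1 − 1913/9801)·108/1913 = 4.3646164 × 10^6.
C: 19404²·(1 − 2255/19404)·309.2/2255 = 4.5627115 × 10^7.
Sum = 4.9991731 × 10^7.
SE = √(4.9991731 × 10^7) = 7070.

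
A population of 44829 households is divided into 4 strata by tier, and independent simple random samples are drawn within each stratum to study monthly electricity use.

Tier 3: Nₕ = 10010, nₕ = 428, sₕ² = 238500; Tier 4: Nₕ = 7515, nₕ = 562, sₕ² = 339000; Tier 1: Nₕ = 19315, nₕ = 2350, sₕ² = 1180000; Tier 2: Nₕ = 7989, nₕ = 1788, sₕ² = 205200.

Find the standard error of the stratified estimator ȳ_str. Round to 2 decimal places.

Var(ȳ_str) = Σₕ Wₕ²(1 − fₕ)sₕ²/nₕ with Wₕ = Nₕ/N, N = 44829.
Tier 3: Wₕ = 0.22329296; term = 0.22329296²·(1 − 0.04275724)·238500/428 = 26.596026.
Tier 4: Wₕ = 0.16763702; term = 0.16763702²·(1 − 0.07478377)·339000/562 = 15.683627.
Tier 1: Wₕ = 0.43085949; term = 0.43085949²·(1 − 0.12166710)·1180000/2350 = 81.873738.
Tier 2: Wₕ = 0.17821053; term = 0.17821053²·(1 − 0.22380774)·205200/1788 = 2.8290843.
Sum = 126.98248.
SE = √(126.98248) = 11.27.

11.27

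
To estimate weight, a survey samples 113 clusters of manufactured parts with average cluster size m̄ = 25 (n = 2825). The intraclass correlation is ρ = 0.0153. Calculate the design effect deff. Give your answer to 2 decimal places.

deff = 1 + (25 − 1)·0.0153 = 1 + 0.3672 = 1.3672.

1.37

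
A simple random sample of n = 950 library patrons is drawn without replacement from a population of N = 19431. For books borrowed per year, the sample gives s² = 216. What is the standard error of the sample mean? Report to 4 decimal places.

0.4650

Under SRS without replacement, Var(ȳ) = (1 − f)·s²/n with f = n/N = 950/19431 = 0.04889095.
Var(ȳ) = (1 − 0.04889095)·216/950 = 0.95110905·0.22736842 = 0.21625216.
SE(ȳ) = √(0.21625216) = 0.4650.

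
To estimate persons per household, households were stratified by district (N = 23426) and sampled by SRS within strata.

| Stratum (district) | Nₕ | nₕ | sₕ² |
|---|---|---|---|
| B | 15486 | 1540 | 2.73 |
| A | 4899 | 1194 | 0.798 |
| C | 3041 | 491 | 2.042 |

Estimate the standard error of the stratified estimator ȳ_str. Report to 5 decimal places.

0.02790

Var(ȳ_str) = Σₕ Wₕ²(1 − fₕ)sₕ²/nₕ with Wₕ = Nₕ/N, N = 23426.
B: Wₕ = 0.66106036; term = 0.66106036²·(1 − 0.09944466)·2.73/1540 = 6.9764513 × 10^-4.
A: Wₕ = 0.20912661; term = 0.20912661²·(1 − 0.24372321)·0.798/1194 = 2.2105378 × 10^-5.
C: Wₕ = 0.12981303; term = 0.12981303²·(1 − 0.16146005)·2.042/491 = 5.8767142 × 10^-5.
Sum = 7.7851765 × 10^-4.
SE = √(7.7851765 × 10^-4) = 0.02790.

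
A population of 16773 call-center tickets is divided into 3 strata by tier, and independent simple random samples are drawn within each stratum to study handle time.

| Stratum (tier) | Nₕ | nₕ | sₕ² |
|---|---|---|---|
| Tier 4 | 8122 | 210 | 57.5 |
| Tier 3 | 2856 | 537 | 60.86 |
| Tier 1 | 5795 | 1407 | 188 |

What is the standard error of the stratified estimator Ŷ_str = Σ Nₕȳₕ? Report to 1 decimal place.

4663.0

Var(Ŷ_str) = Σₕ Nₕ²(1 − fₕ)sₕ²/nₕ.
Tier 4: 8122²·(1 − 210/8122)·57.5/210 = 1.7595346 × 10^7.
Tier 3: 2856²·(1 − 537/2856)·60.86/537 = 750613.92.
Tier 1: 5795²·(1 − 1407/5795)·188/1407 = 3.3976905 × 10^6.
Sum = 2.174365 × 10^7.
SE = √(2.174365 × 10^7) = 4663.0.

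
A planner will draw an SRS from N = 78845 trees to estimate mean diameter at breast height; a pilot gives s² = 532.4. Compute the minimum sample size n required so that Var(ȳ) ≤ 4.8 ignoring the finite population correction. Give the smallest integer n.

111

Without fpc, n₀ = s²/D = 532.4/4.8 = 110.9167.
Rounding up, n = 111.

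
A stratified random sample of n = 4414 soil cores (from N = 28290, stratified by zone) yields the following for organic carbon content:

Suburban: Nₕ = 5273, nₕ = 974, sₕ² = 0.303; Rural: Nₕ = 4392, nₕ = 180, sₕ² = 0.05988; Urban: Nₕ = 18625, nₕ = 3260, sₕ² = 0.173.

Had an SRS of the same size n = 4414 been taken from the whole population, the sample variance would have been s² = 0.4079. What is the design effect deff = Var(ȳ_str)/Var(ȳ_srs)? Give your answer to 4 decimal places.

Var(ȳ_str) = Σ Wₕ²(1−fₕ)sₕ²/nₕ with Wₕ = Nₕ/28290:
  Suburban: (5273/28290)²·(1−974/5273)·0.303/974 = 8.811361 × 10^-6
  Rural: (4392/28290)²·(1−180/4392)·0.05988/180 = 7.6894289 × 10^-6
  Urban: (18625/28290)²·(1−3260/18625)·0.173/3260 = 1.8975422 × 10^-5
  → Var(ȳ_str) = 3.5476212 × 10^-5.
Var(ȳ_srs) = (1 − 4414/28290)·0.4079/4414 = 7.799199 × 10^-5.
deff = (3.5476212 × 10^-5) / (7.799199 × 10^-5) = 0.4549.

0.4549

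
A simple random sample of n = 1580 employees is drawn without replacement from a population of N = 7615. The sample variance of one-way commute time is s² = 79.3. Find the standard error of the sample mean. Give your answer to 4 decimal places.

0.1994

Under SRS without replacement, Var(ȳ) = (1 − f)·s²/n with f = n/N = 1580/7615 = 0.20748523.
Var(ȳ) = (1 − 0.20748523)·79.3/1580 = 0.79251477·0.050189873 = 0.039776216.
SE(ȳ) = √(0.039776216) = 0.1994.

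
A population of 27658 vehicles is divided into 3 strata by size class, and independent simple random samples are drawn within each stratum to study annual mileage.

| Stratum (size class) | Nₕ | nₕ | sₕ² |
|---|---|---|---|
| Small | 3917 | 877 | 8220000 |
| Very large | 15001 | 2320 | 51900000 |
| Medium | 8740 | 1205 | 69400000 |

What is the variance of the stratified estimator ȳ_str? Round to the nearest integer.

10667

Var(ȳ_str) = Σₕ Wₕ²(1 − fₕ)sₕ²/nₕ with Wₕ = Nₕ/N, N = 27658.
Small: Wₕ = 0.14162268; term = 0.14162268²·(1 − 0.22389584)·8220000/877 = 145.90085.
Very large: Wₕ = 0.54237472; term = 0.54237472²·(1 − 0.15465636)·51900000/2320 = 5563.0318.
Medium: Wₕ = 0.31600260; term = 0.31600260²·(1 − 0.13787185)·69400000/1205 = 4958.2174.
Sum = 10667.15.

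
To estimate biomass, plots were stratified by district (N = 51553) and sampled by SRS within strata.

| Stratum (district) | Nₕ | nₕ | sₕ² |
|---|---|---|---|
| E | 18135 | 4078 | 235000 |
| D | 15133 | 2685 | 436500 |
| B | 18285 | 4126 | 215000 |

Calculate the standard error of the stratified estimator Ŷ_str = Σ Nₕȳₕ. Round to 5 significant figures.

242500

Var(Ŷ_str) = Σₕ Nₕ²(1 − fₕ)sₕ²/nₕ.
E: 18135²·(1 − 4078/18135)·235000/4078 = 1.4690306 × 10^10.
D: 15133²·(1 − 2685/15133)·436500/2685 = 3.0624187 × 10^10.
B: 18285²·(1 − 4126/18285)·215000/4126 = 1.3490771 × 10^10.
Sum = 5.8805264 × 10^10.
SE = √(5.8805264 × 10^10) = 242500.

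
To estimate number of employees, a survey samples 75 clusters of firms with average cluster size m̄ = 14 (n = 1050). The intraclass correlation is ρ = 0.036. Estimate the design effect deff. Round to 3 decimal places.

deff = 1 + (14 − 1)·0.036 = 1 + 0.468 = 1.468.

1.468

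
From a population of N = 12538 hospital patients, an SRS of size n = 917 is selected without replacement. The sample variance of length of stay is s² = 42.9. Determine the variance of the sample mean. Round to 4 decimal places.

Under SRS without replacement, Var(ȳ) = (1 − f)·s²/n with f = n/N = 917/12538 = 0.07313766.
Var(ȳ) = (1 − 0.07313766)·42.9/917 = 0.92686234·0.046782988 = 0.04336139.

0.0434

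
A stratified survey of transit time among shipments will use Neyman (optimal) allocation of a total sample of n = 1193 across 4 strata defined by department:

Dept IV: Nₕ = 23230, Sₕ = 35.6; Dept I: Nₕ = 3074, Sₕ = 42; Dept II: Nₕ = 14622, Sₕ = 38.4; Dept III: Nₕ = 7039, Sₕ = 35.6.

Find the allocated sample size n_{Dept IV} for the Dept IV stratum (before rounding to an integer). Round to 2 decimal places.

557.98

Neyman allocation: nₕ = n·NₕSₕ / Σⱼ NⱼSⱼ.
Σ NⱼSⱼ = 23230·35.6 + 3074·42 + 14622·38.4 + 7039·35.6 = 1.7681692 × 10^6.
n_{Dept IV} = 1193·23230·35.6 / (1.7681692 × 10^6) = 557.98.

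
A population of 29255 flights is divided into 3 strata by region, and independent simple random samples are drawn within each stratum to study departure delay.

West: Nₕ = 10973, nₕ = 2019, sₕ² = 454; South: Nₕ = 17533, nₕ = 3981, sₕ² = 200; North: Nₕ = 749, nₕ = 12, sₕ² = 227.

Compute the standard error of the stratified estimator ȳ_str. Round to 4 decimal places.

Var(ȳ_str) = Σₕ Wₕ²(1 − fₕ)sₕ²/nₕ with Wₕ = Nₕ/N, N = 29255.
West: Wₕ = 0.37508118; term = 0.37508118²·(1 − 0.18399708)·454/2019 = 0.025814386.
South: Wₕ = 0.59931636; term = 0.59931636²·(1 − 0.22705755)·200/3981 = 0.013947528.
North: Wₕ = 0.02560246; term = 0.02560246²·(1 − 0.01602136)·227/12 = 0.012200952.
Sum = 0.051962866.
SE = √(0.051962866) = 0.2280.

0.2280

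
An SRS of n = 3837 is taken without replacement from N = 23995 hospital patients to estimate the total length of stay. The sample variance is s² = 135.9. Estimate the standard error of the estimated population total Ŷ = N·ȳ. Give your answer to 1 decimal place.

4139.0

Var(Ŷ) = N²·Var(ȳ) = N²·(1 − n/N)·s²/n.
f = 3837/23995 = 0.15990831; Var(ȳ) = 0.84009169·135.9/3837 = 0.029754616.
Var(Ŷ) = 23995² · 0.029754616 = 1.7131518 × 10^7.
SE(Ŷ) = √(1.7131518 × 10^7) = 4139.0.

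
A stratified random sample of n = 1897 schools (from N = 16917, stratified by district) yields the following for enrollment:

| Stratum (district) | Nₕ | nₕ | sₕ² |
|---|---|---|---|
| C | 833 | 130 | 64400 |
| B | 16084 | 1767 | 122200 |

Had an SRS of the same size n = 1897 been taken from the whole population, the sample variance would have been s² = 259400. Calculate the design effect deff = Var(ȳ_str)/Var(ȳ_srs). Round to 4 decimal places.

Var(ȳ_str) = Σ Wₕ²(1−fₕ)sₕ²/nₕ with Wₕ = Nₕ/16917:
  C: (833/16917)²·(1−130/833)·64400/130 = 1.0136689
  B: (16084/16917)²·(1−1767/16084)·122200/1767 = 55.646012
  → Var(ȳ_str) = 56.659681.
Var(ȳ_srs) = (1 − 1897/16917)·259400/1897 = 121.40854.
deff = 56.659681 / 121.40854 = 0.4667.

0.4667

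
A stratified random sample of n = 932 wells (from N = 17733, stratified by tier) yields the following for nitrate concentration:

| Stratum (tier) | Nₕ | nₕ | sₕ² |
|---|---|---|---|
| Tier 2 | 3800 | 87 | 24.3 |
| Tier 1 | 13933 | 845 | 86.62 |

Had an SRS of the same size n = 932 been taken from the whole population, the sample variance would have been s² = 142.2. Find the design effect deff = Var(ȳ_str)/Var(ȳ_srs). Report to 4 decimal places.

0.4979

Var(ȳ_str) = Σ Wₕ²(1−fₕ)sₕ²/nₕ with Wₕ = Nₕ/17733:
  Tier 2: (3800/17733)²·(1−87/3800)·24.3/87 = 0.01253231
  Tier 1: (13933/17733)²·(1−845/13933)·86.62/845 = 0.05944495
  → Var(ȳ_str) = 0.07197726.
Var(ȳ_srs) = (1 − 932/17733)·142.2/932 = 0.14455616.
deff = 0.07197726 / 0.14455616 = 0.4979.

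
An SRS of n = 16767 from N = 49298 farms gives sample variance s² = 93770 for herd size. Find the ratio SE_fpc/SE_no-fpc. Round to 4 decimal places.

0.8123

f = n/N = 16767/49298 = 0.34011522.
SE_no-fpc = √(s²/n) = 2.3648537; SE_fpc = √((1−f)s²/n) = 1.9210485.
Ratio = √(1−f) = 0.81233293.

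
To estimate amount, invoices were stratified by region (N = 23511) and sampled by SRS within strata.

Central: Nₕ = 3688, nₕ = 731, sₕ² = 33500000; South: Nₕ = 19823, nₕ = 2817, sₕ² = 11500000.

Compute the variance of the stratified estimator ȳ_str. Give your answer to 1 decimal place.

3393.8

Var(ȳ_str) = Σₕ Wₕ²(1 − fₕ)sₕ²/nₕ with Wₕ = Nₕ/N, N = 23511.
Central: Wₕ = 0.15686275; term = 0.15686275²·(1 − 0.19821041)·33500000/731 = 904.12289.
South: Wₕ = 0.84313725; term = 0.84313725²·(1 − 0.14210765)·11500000/2817 = 2489.6617.
Sum = 3393.7846.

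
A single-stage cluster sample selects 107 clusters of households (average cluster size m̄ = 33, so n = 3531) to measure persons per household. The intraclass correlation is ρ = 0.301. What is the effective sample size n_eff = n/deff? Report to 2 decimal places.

332.11

deff = 1 + (33 − 1)·0.301 = 1 + 9.632 = 10.632.
n_eff = 3531 / 10.632 = 332.11.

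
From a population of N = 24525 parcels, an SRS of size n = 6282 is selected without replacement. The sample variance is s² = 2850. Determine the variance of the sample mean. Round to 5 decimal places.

Under SRS without replacement, Var(ȳ) = (1 − f)·s²/n with f = n/N = 6282/24525 = 0.25614679.
Var(ȳ) = (1 − 0.25614679)·2850/6282 = 0.74385321·0.45367717 = 0.33746922.

0.33747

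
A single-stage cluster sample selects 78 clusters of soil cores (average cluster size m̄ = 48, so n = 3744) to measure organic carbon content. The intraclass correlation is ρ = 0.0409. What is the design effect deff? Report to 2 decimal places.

2.92

deff = 1 + (48 − 1)·0.0409 = 1 + 1.9223 = 2.9223.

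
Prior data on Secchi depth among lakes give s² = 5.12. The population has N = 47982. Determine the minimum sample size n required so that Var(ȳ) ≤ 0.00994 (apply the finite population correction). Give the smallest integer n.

Without fpc, n₀ = s²/D = 5.12/0.00994 = 515.0905.
With fpc, (1 − n/N)·s²/n ≤ D requires n ≥ n₀/(1 + n₀/N) = 515.0905/(1 + 515.0905/47982) = 509.6197.
Rounding up, n = 510.

510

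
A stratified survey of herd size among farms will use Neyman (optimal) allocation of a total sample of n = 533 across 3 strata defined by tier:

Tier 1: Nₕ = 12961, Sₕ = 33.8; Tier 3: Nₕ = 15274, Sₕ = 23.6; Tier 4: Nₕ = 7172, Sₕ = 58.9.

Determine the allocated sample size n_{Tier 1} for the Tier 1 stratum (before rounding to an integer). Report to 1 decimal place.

191.2

Neyman allocation: nₕ = n·NₕSₕ / Σⱼ NⱼSⱼ.
Σ NⱼSⱼ = 12961·33.8 + 15274·23.6 + 7172·58.9 = 1.220979 × 10^6.
n_{Tier 1} = 533·12961·33.8 / (1.220979 × 10^6) = 191.2.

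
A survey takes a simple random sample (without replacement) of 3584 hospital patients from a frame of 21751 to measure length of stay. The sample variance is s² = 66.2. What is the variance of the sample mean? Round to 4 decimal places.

0.0154

Under SRS without replacement, Var(ȳ) = (1 − f)·s²/n with f = n/N = 3584/21751 = 0.16477403.
Var(ȳ) = (1 − 0.16477403)·66.2/3584 = 0.83522597·0.018470982 = 0.015427444.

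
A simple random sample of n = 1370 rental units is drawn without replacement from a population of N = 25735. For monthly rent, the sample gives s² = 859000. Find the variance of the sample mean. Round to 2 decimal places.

593.63

Under SRS without replacement, Var(ȳ) = (1 − f)·s²/n with f = n/N = 1370/25735 = 0.05323489.
Var(ȳ) = (1 − 0.05323489)·859000/1370 = 0.94676511·627.0073 = 593.62863.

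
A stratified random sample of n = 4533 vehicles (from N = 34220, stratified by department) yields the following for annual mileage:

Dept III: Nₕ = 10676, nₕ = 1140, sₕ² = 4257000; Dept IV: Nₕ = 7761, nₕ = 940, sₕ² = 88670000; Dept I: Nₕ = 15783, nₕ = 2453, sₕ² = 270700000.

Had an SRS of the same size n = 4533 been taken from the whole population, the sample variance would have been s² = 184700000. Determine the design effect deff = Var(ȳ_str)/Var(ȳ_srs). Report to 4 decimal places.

0.6907

Var(ȳ_str) = Σ Wₕ²(1−fₕ)sₕ²/nₕ with Wₕ = Nₕ/34220:
  Dept III: (10676/34220)²·(1−1140/10676)·4257000/1140 = 324.64865
  Dept IV: (7761/34220)²·(1−940/7761)·88670000/940 = 4264.367
  Dept I: (15783/34220)²·(1−2453/15783)·270700000/2453 = 19826.699
  → Var(ȳ_str) = 24415.715.
Var(ȳ_srs) = (1 − 4533/34220)·184700000/4533 = 35348.215.
deff = 24415.715 / 35348.215 = 0.6907.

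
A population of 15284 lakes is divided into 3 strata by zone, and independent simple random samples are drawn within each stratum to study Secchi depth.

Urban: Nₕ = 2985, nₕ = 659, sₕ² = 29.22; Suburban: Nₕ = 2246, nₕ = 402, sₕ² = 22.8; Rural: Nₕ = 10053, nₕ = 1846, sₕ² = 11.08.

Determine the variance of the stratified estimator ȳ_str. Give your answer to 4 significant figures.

0.004443

Var(ȳ_str) = Σₕ Wₕ²(1 − fₕ)sₕ²/nₕ with Wₕ = Nₕ/N, N = 15284.
Urban: Wₕ = 0.19530228; term = 0.19530228²·(1 − 0.22077052)·29.22/659 = 0.0013178767.
Suburban: Wₕ = 0.14695106; term = 0.14695106²·(1 − 0.17898486)·22.8/402 = 0.001005554.
Rural: Wₕ = 0.65774666; term = 0.65774666²·(1 − 0.18362678)·11.08/1846 = 0.0021198939.
Sum = 0.0044433246.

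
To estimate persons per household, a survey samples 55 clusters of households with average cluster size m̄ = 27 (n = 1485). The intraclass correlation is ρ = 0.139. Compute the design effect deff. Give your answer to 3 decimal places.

4.614

deff = 1 + (27 − 1)·0.139 = 1 + 3.614 = 4.614.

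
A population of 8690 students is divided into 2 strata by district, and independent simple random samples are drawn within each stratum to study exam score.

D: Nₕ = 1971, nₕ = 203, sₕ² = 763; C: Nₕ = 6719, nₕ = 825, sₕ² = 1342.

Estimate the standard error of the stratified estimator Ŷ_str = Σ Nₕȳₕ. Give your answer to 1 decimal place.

8804.4

Var(Ŷ_str) = Σₕ Nₕ²(1 − fₕ)sₕ²/nₕ.
D: 1971²·(1 − 203/1971)·763/203 = 1.3097771 × 10^7.
C: 6719²·(1 − 825/6719)·1342/825 = 6.4418905 × 10^7.
Sum = 7.7516676 × 10^7.
SE = √(7.7516676 × 10^7) = 8804.4.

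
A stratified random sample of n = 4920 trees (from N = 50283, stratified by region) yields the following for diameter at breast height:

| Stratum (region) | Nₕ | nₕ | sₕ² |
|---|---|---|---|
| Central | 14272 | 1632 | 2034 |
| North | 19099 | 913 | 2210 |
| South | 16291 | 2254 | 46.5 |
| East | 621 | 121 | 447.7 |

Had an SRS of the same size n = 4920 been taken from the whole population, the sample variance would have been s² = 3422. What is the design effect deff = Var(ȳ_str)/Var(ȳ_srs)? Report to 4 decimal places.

0.6754

Var(ȳ_str) = Σ Wₕ²(1−fₕ)sₕ²/nₕ with Wₕ = Nₕ/50283:
  Central: (14272/50283)²·(1−1632/14272)·2034/1632 = 0.088924277
  North: (19099/50283)²·(1−913/19099)·2210/913 = 0.33252703
  South: (16291/50283)²·(1−2254/16291)·46.5/2254 = 0.0018658586
  East: (621/50283)²·(1−121/621)·447.7/121 = 4.5438184 × 10^-4
  → Var(ȳ_str) = 0.42377155.
Var(ȳ_srs) = (1 − 4920/50283)·3422/4920 = 0.62747365.
deff = 0.42377155 / 0.62747365 = 0.6754.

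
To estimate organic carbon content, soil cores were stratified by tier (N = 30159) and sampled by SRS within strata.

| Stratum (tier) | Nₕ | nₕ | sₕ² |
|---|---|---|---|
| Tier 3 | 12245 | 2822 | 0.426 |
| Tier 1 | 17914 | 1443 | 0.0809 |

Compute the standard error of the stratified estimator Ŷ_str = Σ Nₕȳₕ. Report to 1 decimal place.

184.3

Var(Ŷ_str) = Σₕ Nₕ²(1 − fₕ)sₕ²/nₕ.
Tier 3: 12245²·(1 − 2822/12245)·0.426/2822 = 17418.092.
Tier 1: 17914²·(1 − 1443/17914)·0.0809/1443 = 16542.256.
Sum = 33960.348.
SE = √(33960.348) = 184.3.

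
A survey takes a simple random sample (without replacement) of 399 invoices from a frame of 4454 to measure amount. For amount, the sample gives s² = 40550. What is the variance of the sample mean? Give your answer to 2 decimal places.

Under SRS without replacement, Var(ȳ) = (1 − f)·s²/n with f = n/N = 399/4454 = 0.08958240.
Var(ȳ) = (1 − 0.08958240)·40550/399 = 0.91041760·101.62907 = 92.524897.

92.52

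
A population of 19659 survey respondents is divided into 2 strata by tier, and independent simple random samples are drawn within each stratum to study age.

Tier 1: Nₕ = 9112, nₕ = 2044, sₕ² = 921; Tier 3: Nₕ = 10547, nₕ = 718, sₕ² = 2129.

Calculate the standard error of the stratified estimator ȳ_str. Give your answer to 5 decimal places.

Var(ȳ_str) = Σₕ Wₕ²(1 − fₕ)sₕ²/nₕ with Wₕ = Nₕ/N, N = 19659.
Tier 1: Wₕ = 0.46350272; term = 0.46350272²·(1 − 0.22431958)·921/2044 = 0.075087241.
Tier 3: Wₕ = 0.53649728; term = 0.53649728²·(1 − 0.06807623)·2129/718 = 0.79536532.
Sum = 0.87045256.
SE = √(0.87045256) = 0.93298.

0.93298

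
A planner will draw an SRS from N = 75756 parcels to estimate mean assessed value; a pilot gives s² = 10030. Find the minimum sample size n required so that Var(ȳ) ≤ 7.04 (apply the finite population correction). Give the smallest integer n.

Without fpc, n₀ = s²/D = 10030/7.04 = 1424.7159.
With fpc, (1 − n/N)·s²/n ≤ D requires n ≥ n₀/(1 + n₀/N) = 1424.7159/(1 + 1424.7159/75756) = 1398.4164.
Rounding up, n = 1399.

1399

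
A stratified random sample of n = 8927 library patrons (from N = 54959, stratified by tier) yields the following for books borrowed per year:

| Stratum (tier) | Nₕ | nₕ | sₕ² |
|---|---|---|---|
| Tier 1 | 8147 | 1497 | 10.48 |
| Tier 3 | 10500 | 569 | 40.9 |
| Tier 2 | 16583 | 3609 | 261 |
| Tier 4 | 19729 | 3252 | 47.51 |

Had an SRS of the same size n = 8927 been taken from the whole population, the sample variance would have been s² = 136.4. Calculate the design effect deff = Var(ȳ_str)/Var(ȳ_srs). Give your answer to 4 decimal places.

0.7291

Var(ȳ_str) = Σ Wₕ²(1−fₕ)sₕ²/nₕ with Wₕ = Nₕ/54959:
  Tier 1: (8147/54959)²·(1−1497/8147)·10.48/1497 = 1.2556864 × 10^-4
  Tier 3: (10500/54959)²·(1−569/10500)·40.9/569 = 0.002481508
  Tier 2: (16583/54959)²·(1−3609/16583)·261/3609 = 0.0051512541
  Tier 4: (19729/54959)²·(1−3252/19729)·47.51/3252 = 0.0015723168
  → Var(ȳ_str) = 0.0093306475.
Var(ȳ_srs) = (1 − 8927/54959)·136.4/8927 = 0.012797639.
deff = 0.0093306475 / 0.012797639 = 0.7291.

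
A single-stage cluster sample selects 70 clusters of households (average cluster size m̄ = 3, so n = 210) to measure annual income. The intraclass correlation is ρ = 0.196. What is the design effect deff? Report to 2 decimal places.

deff = 1 + (3 − 1)·0.196 = 1 + 0.392 = 1.392.

1.39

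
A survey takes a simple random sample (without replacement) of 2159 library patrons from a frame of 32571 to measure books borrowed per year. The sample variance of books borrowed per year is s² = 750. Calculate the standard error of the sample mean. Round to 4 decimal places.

Under SRS without replacement, Var(ȳ) = (1 − f)·s²/n with f = n/N = 2159/32571 = 0.06628596.
Var(ȳ) = (1 − 0.06628596)·750/2159 = 0.93371404·0.34738305 = 0.32435643.
SE(ȳ) = √(0.32435643) = 0.5695.

0.5695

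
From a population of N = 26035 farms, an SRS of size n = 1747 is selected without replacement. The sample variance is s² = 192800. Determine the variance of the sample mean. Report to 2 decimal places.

102.96

Under SRS without replacement, Var(ȳ) = (1 − f)·s²/n with f = n/N = 1747/26035 = 0.06710198.
Var(ȳ) = (1 − 0.06710198)·192800/1747 = 0.93289802·110.36062 = 102.9552.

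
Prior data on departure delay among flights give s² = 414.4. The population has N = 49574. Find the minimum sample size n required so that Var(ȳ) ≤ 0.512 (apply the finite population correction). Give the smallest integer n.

797

Without fpc, n₀ = s²/D = 414.4/0.512 = 809.3750.
With fpc, (1 − n/N)·s²/n ≤ D requires n ≥ n₀/(1 + n₀/N) = 809.3750/(1 + 809.3750/49574) = 796.3729.
Rounding up, n = 797.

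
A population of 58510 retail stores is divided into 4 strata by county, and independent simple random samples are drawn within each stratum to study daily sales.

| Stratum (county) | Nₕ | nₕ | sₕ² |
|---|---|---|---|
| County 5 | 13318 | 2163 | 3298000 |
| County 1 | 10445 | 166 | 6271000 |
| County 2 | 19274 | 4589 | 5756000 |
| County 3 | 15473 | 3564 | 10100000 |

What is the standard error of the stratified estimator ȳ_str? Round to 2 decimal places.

Var(ȳ_str) = Σₕ Wₕ²(1 − fₕ)sₕ²/nₕ with Wₕ = Nₕ/N, N = 58510.
County 5: Wₕ = 0.22761921; term = 0.22761921²·(1 − 0.16241177)·3298000/2163 = 66.167164.
County 1: Wₕ = 0.17851649; term = 0.17851649²·(1 − 0.01589277)·6271000/166 = 1184.753.
County 2: Wₕ = 0.32941378; term = 0.32941378²·(1 − 0.23809277)·5756000/4589 = 103.70229.
County 3: Wₕ = 0.26445052; term = 0.26445052²·(1 − 0.23033672)·10100000/3564 = 152.53633.
Sum = 1507.1588.
SE = √(1507.1588) = 38.82.

38.82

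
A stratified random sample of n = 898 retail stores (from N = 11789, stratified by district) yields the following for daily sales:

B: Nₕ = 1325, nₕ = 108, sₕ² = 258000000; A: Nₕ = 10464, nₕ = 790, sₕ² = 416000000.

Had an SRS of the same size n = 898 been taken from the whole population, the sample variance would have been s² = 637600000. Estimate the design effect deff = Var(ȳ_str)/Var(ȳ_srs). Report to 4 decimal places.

0.6270

Var(ȳ_str) = Σ Wₕ²(1−fₕ)sₕ²/nₕ with Wₕ = Nₕ/11789:
  B: (1325/11789)²·(1−108/1325)·258000000/108 = 27717.144
  A: (10464/11789)²·(1−790/10464)·416000000/790 = 383544.82
  → Var(ȳ_str) = 411261.96.
Var(ȳ_srs) = (1 − 898/11789)·637600000/898 = 655937.96.
deff = 411261.96 / 655937.96 = 0.6270.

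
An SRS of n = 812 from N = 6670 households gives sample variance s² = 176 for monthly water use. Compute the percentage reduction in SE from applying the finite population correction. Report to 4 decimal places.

6.2844

f = n/N = 812/6670 = 0.12173913.
SE_no-fpc = √(s²/n) = 0.46556285; SE_fpc = √((1−f)s²/n) = 0.4363049.
Ratio = √(1−f) = 0.93715573. Reduction = 100·(1 − 0.93715573) = 6.2844%.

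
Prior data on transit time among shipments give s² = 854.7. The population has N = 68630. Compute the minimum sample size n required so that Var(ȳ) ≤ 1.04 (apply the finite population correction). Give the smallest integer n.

Without fpc, n₀ = s²/D = 854.7/1.04 = 821.8269.
With fpc, (1 − n/N)·s²/n ≤ D requires n ≥ n₀/(1 + n₀/N) = 821.8269/(1 + 821.8269/68630) = 812.1022.
Rounding up, n = 813.

813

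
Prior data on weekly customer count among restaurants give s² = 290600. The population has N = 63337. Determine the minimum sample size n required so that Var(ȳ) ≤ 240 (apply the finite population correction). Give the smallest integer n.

Without fpc, n₀ = s²/D = 290600/240 = 1210.8333.
With fpc, (1 − n/N)·s²/n ≤ D requires n ≥ n₀/(1 + n₀/N) = 1210.8333/(1 + 1210.8333/63337) = 1188.1196.
Rounding up, n = 1189.

1189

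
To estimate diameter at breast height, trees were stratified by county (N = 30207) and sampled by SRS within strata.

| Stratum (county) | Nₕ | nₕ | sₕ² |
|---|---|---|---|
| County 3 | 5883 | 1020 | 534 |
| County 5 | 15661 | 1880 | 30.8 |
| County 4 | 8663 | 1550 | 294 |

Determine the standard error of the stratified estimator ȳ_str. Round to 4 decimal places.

0.1819

Var(ȳ_str) = Σₕ Wₕ²(1 − fₕ)sₕ²/nₕ with Wₕ = Nₕ/N, N = 30207.
County 3: Wₕ = 0.19475618; term = 0.19475618²·(1 − 0.17338093)·534/1020 = 0.016414551.
County 5: Wₕ = 0.51845599; term = 0.51845599²·(1 − 0.12004342)·30.8/1880 = 0.0038750552.
County 4: Wₕ = 0.28678783; term = 0.28678783²·(1 − 0.17892185)·294/1550 = 0.012809187.
Sum = 0.033098793.
SE = √(0.033098793) = 0.1819.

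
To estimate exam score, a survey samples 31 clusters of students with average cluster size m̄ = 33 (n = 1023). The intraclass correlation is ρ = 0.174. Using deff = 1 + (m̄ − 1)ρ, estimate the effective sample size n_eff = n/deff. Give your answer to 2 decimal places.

155.76

deff = 1 + (33 − 1)·0.174 = 1 + 5.568 = 6.568.
n_eff = 1023 / 6.568 = 155.76.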